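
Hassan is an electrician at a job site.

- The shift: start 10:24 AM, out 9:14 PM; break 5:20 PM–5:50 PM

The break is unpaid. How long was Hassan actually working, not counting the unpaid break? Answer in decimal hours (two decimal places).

10.33 hours

The shift: 10:24 AM–9:14 PM = 10 h 50 min; less 30 min break → 10 h 20 min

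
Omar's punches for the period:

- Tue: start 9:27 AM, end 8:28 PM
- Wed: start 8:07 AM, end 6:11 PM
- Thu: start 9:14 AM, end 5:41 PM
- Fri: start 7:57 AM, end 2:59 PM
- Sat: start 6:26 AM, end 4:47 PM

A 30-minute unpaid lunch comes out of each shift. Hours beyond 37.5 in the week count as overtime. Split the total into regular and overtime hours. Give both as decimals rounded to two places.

Regular 37.50 hours, overtime 6.92 hours

Tue: 9:27 AM–8:28 PM = 11 h 1 min; less 30 min break → 10 h 31 min
Wed: 8:07 AM–6:11 PM = 10 h 4 min; less 30 min break → 9 h 34 min
Thu: 9:14 AM–5:41 PM = 8 h 27 min; less 30 min break → 7 h 57 min
Fri: 7:57 AM–2:59 PM = 7 h 2 min; less 30 min break → 6 h 32 min
Sat: 6:26 AM–4:47 PM = 10 h 21 min; less 30 min break → 9 h 51 min
Total worked: 44 h 25 min = 44.42 h.
Threshold 37.5 h → overtime 6 h 55 min, regular 37 h 30 min.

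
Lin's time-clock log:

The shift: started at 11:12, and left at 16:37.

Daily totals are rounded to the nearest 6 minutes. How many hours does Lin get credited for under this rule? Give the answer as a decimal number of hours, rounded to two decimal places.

5.40 hours

The shift: 11:12–16:37 = 5 h 25 min → rounds to 5 h 24 min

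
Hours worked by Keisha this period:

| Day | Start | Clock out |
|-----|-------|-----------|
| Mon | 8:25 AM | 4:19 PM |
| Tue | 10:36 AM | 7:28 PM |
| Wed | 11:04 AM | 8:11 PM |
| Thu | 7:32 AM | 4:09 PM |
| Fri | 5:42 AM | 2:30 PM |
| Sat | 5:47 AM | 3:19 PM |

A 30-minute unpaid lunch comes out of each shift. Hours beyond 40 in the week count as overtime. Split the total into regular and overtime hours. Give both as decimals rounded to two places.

Regular 40.00 hours, overtime 9.83 hours

Mon: 8:25 AM–4:19 PM = 7 h 54 min; less 30 min break → 7 h 24 min
Tue: 10:36 AM–7:28 PM = 8 h 52 min; less 30 min break → 8 h 22 min
Wed: 11:04 AM–8:11 PM = 9 h 7 min; less 30 min break → 8 h 37 min
Thu: 7:32 AM–4:09 PM = 8 h 37 min; less 30 min break → 8 h 7 min
Fri: 5:42 AM–2:30 PM = 8 h 48 min; less 30 min break → 8 h 18 min
Sat: 5:47 AM–3:19 PM = 9 h 32 min; less 30 min break → 9 h 2 min
Total worked: 49 h 50 min = 49.83 h.
Threshold 40 h → overtime 9 h 50 min, regular 40 h 0 min.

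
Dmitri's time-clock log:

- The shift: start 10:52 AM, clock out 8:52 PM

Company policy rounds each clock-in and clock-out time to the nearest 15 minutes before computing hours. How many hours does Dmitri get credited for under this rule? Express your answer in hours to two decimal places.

10.00 hours

The shift: in 10:52 AM→10:45 AM, out 8:52 PM→8:45 PM; 10 h 0 min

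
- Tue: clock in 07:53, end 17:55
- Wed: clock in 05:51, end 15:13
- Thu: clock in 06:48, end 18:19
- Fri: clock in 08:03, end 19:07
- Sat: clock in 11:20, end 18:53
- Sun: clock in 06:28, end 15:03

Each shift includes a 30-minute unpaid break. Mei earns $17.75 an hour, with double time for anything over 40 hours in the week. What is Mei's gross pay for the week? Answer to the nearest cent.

Tue: 07:53–17:55 = 10 h 2 min; less 30 min break → 9 h 32 min
Wed: 05:51–15:13 = 9 h 22 min; less 30 min break → 8 h 52 min
Thu: 06:48–18:19 = 11 h 31 min; less 30 min break → 11 h 1 min
Fri: 08:03–19:07 = 11 h 4 min; less 30 min break → 10 h 34 min
Sat: 11:20–18:53 = 7 h 33 min; less 30 min break → 7 h 3 min
Sun: 06:28–15:03 = 8 h 35 min; less 30 min break → 8 h 5 min
Total worked: 55 h 7 min = 3307 min.
Regular 40 h 0 min = 2400 min at $17.75/h; overtime 15 h 7 min = 907 min at $35.50/h.
Pay = (2400 × $17.75 + 907 × $35.50) ÷ 60 = $1246.64.

$1246.64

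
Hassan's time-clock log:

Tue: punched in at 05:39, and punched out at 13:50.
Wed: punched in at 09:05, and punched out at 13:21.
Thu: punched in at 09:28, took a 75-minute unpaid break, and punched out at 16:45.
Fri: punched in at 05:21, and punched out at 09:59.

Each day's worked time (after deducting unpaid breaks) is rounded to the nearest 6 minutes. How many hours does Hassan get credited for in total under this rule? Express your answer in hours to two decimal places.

Tue: 05:39–13:50 = 8 h 11 min → rounds to 8 h 12 min
Wed: 09:05–13:21 = 4 h 16 min → rounds to 4 h 18 min
Thu: 09:28–16:45 = 7 h 17 min − 75 min = 6 h 2 min → rounds to 6 h 0 min
Fri: 05:21–09:59 = 4 h 38 min → rounds to 4 h 36 min
Total credited: 23 h 6 min.

23.10 hours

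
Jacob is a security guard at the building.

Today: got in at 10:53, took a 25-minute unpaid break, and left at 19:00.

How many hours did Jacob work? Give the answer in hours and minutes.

Today: 10:53–19:00 = 8 h 7 min; less 25 min break → 7 h 42 min

7 h 42 min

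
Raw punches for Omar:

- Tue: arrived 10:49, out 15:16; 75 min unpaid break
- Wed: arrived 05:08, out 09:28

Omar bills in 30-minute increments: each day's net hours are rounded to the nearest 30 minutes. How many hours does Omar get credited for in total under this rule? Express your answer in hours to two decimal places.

7.50 hours

Tue: 10:49–15:16 = 4 h 27 min − 75 min = 3 h 12 min → rounds to 3 h 0 min
Wed: 05:08–09:28 = 4 h 20 min → rounds to 4 h 30 min
Total credited: 7 h 30 min.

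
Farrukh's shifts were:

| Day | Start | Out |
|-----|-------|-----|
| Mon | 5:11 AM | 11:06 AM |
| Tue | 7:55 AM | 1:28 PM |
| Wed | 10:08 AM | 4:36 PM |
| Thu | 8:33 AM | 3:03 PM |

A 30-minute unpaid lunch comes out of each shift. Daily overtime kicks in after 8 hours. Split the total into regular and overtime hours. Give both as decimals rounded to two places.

Regular 22.43 hours, overtime 0.00 hours

Mon: 5:11 AM–11:06 AM = 5 h 55 min; less 30 min break → 5 h 25 min
Tue: 7:55 AM–1:28 PM = 5 h 33 min; less 30 min break → 5 h 3 min
Wed: 10:08 AM–4:36 PM = 6 h 28 min; less 30 min break → 5 h 58 min
Thu: 8:33 AM–3:03 PM = 6 h 30 min; less 30 min break → 6 h 0 min
Mon reg 5 h 25 min / OT 0 h 0 min; Tue reg 5 h 3 min / OT 0 h 0 min; Wed reg 5 h 58 min / OT 0 h 0 min; Thu reg 6 h 0 min / OT 0 h 0 min.
Totals: regular 22 h 26 min, overtime 0 h 0 min.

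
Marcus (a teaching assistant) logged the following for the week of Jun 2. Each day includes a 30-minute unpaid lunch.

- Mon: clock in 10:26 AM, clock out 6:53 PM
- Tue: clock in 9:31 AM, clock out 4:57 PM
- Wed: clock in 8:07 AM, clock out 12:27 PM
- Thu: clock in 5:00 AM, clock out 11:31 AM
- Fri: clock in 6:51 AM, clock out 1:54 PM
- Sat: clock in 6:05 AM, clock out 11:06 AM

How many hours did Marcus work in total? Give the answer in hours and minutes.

35 h 48 min

Mon: 10:26 AM–6:53 PM = 8 h 27 min; less 30 min break → 7 h 57 min
Tue: 9:31 AM–4:57 PM = 7 h 26 min; less 30 min break → 6 h 56 min
Wed: 8:07 AM–12:27 PM = 4 h 20 min; less 30 min break → 3 h 50 min
Thu: 5:00 AM–11:31 AM = 6 h 31 min; less 30 min break → 6 h 1 min
Fri: 6:51 AM–1:54 PM = 7 h 3 min; less 30 min break → 6 h 33 min
Sat: 6:05 AM–11:06 AM = 5 h 1 min; less 30 min break → 4 h 31 min
Total: 7 h 57 min + 6 h 56 min + 3 h 50 min + 6 h 1 min + 6 h 33 min + 4 h 31 min = 35 h 48 min.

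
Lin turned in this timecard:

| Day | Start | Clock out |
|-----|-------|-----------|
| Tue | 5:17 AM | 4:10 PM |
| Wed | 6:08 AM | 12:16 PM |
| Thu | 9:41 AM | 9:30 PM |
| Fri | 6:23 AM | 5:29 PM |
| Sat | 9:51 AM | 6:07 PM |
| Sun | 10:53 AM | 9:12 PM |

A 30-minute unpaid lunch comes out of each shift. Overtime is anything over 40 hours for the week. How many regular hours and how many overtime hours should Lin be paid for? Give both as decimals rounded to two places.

Regular 40.00 hours, overtime 15.52 hours

Tue: 5:17 AM–4:10 PM = 10 h 53 min; less 30 min break → 10 h 23 min
Wed: 6:08 AM–12:16 PM = 6 h 8 min; less 30 min break → 5 h 38 min
Thu: 9:41 AM–9:30 PM = 11 h 49 min; less 30 min break → 11 h 19 min
Fri: 6:23 AM–5:29 PM = 11 h 6 min; less 30 min break → 10 h 36 min
Sat: 9:51 AM–6:07 PM = 8 h 16 min; less 30 min break → 7 h 46 min
Sun: 10:53 AM–9:12 PM = 10 h 19 min; less 30 min break → 9 h 49 min
Total worked: 55 h 31 min = 55.52 h.
Threshold 40 h → overtime 15 h 31 min, regular 40 h 0 min.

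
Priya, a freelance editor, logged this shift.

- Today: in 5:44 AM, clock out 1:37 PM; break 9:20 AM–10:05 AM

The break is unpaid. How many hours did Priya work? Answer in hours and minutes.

Today: 5:44 AM–1:37 PM = 7 h 53 min; less 45 min break → 7 h 8 min

7 h 8 min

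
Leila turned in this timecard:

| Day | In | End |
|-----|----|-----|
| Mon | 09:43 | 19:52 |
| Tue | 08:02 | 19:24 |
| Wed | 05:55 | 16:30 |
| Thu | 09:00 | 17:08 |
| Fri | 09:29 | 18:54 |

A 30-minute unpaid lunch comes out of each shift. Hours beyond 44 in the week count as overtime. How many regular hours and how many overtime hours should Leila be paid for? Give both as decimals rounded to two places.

Mon: 09:43–19:52 = 10 h 9 min; less 30 min break → 9 h 39 min
Tue: 08:02–19:24 = 11 h 22 min; less 30 min break → 10 h 52 min
Wed: 05:55–16:30 = 10 h 35 min; less 30 min break → 10 h 5 min
Thu: 09:00–17:08 = 8 h 8 min; less 30 min break → 7 h 38 min
Fri: 09:29–18:54 = 9 h 25 min; less 30 min break → 8 h 55 min
Total worked: 47 h 9 min = 47.15 h.
Threshold 44 h → overtime 3 h 9 min, regular 44 h 0 min.

Regular 44.00 hours, overtime 3.15 hours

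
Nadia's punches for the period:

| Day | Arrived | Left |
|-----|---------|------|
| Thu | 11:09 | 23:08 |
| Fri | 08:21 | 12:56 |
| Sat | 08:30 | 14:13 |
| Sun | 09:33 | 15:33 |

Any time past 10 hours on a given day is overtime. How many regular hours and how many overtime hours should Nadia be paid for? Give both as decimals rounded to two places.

Regular 26.30 hours, overtime 1.98 hours

Thu: 11:09–23:08 = 11 h 59 min
Fri: 08:21–12:56 = 4 h 35 min
Sat: 08:30–14:13 = 5 h 43 min
Sun: 09:33–15:33 = 6 h 0 min
Thu reg 10 h 0 min / OT 1 h 59 min; Fri reg 4 h 35 min / OT 0 h 0 min; Sat reg 5 h 43 min / OT 0 h 0 min; Sun reg 6 h 0 min / OT 0 h 0 min.
Totals: regular 26 h 18 min, overtime 1 h 59 min.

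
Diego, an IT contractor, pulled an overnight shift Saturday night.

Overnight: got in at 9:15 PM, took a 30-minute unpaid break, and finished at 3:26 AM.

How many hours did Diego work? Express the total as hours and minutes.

Overnight: 9:15 PM → midnight = 2 h 45 min; midnight → 3:26 AM = 3 h 26 min; span 6 h 11 min; less 30 min break → 5 h 41 min

5 h 41 min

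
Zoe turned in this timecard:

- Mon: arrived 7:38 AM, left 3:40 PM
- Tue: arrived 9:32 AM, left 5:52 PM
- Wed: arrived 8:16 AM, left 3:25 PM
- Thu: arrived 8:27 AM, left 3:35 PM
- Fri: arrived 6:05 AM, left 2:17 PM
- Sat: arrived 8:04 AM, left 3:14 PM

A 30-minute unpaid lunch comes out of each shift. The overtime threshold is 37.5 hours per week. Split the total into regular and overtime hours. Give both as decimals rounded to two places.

Mon: 7:38 AM–3:40 PM = 8 h 2 min; less 30 min break → 7 h 32 min
Tue: 9:32 AM–5:52 PM = 8 h 20 min; less 30 min break → 7 h 50 min
Wed: 8:16 AM–3:25 PM = 7 h 9 min; less 30 min break → 6 h 39 min
Thu: 8:27 AM–3:35 PM = 7 h 8 min; less 30 min break → 6 h 38 min
Fri: 6:05 AM–2:17 PM = 8 h 12 min; less 30 min break → 7 h 42 min
Sat: 8:04 AM–3:14 PM = 7 h 10 min; less 30 min break → 6 h 40 min
Total worked: 43 h 1 min = 43.02 h.
Threshold 37.5 h → overtime 5 h 31 min, regular 37 h 30 min.

Regular 37.50 hours, overtime 5.52 hours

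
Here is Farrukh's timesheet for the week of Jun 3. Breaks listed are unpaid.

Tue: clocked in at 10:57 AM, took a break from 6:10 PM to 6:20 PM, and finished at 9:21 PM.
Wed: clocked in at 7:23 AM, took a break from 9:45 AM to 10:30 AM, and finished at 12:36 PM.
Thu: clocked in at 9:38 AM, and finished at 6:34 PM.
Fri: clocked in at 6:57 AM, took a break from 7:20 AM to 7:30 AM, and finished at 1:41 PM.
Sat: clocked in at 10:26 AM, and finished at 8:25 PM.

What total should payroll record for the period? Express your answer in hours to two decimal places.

Tue: 10:57 AM–9:21 PM = 10 h 24 min; less 10 min break → 10 h 14 min
Wed: 7:23 AM–12:36 PM = 5 h 13 min; less 45 min break → 4 h 28 min
Thu: 9:38 AM–6:34 PM = 8 h 56 min
Fri: 6:57 AM–1:41 PM = 6 h 44 min; less 10 min break → 6 h 34 min
Sat: 10:26 AM–8:25 PM = 9 h 59 min
Total: 10 h 14 min + 4 h 28 min + 8 h 56 min + 6 h 34 min + 9 h 59 min = 40 h 11 min.

40.18 hours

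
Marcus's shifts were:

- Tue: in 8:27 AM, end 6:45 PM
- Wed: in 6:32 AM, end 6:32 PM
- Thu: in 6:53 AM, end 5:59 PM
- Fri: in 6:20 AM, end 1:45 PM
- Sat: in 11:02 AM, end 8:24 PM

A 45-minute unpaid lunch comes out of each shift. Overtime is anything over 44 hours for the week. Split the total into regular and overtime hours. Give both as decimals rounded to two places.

Tue: 8:27 AM–6:45 PM = 10 h 18 min; less 45 min break → 9 h 33 min
Wed: 6:32 AM–6:32 PM = 12 h 0 min; less 45 min break → 11 h 15 min
Thu: 6:53 AM–5:59 PM = 11 h 6 min; less 45 min break → 10 h 21 min
Fri: 6:20 AM–1:45 PM = 7 h 25 min; less 45 min break → 6 h 40 min
Sat: 11:02 AM–8:24 PM = 9 h 22 min; less 45 min break → 8 h 37 min
Total worked: 46 h 26 min = 46.43 h.
Threshold 44 h → overtime 2 h 26 min, regular 44 h 0 min.

Regular 44.00 hours, overtime 2.43 hours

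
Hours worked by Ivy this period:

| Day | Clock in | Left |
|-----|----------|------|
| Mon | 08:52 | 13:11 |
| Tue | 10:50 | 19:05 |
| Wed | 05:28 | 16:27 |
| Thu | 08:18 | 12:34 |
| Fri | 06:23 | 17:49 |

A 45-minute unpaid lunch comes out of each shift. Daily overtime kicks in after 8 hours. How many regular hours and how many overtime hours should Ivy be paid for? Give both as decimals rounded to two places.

Mon: 08:52–13:11 = 4 h 19 min; less 45 min break → 3 h 34 min
Tue: 10:50–19:05 = 8 h 15 min; less 45 min break → 7 h 30 min
Wed: 05:28–16:27 = 10 h 59 min; less 45 min break → 10 h 14 min
Thu: 08:18–12:34 = 4 h 16 min; less 45 min break → 3 h 31 min
Fri: 06:23–17:49 = 11 h 26 min; less 45 min break → 10 h 41 min
Mon reg 3 h 34 min / OT 0 h 0 min; Tue reg 7 h 30 min / OT 0 h 0 min; Wed reg 8 h 0 min / OT 2 h 14 min; Thu reg 3 h 31 min / OT 0 h 0 min; Fri reg 8 h 0 min / OT 2 h 41 min.
Totals: regular 30 h 35 min, overtime 4 h 55 min.

Regular 30.58 hours, overtime 4.92 hours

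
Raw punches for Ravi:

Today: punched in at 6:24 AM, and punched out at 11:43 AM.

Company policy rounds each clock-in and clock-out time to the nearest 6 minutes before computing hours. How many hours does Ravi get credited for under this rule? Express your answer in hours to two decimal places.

5.30 hours

Today: in 6:24 AM→6:24 AM, out 11:43 AM→11:42 AM; 5 h 18 min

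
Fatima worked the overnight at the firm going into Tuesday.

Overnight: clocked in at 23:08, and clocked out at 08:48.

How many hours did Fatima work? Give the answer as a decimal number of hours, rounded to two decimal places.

9.67 hours

Overnight: 23:08 → midnight = 0 h 52 min; midnight → 08:48 = 8 h 48 min; span 9 h 40 min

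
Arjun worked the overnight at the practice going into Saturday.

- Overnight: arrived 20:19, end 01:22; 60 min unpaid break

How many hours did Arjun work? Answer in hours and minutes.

4 h 3 min

Overnight: 20:19 → midnight = 3 h 41 min; midnight → 01:22 = 1 h 22 min; span 5 h 3 min; less 60 min break → 4 h 3 min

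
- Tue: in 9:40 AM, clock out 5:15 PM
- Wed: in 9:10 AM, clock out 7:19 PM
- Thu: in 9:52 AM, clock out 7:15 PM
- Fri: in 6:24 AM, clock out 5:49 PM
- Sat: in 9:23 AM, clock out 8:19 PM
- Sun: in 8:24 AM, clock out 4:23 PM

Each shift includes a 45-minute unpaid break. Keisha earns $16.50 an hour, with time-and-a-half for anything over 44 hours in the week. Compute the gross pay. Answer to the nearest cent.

$947.51

Tue: 9:40 AM–5:15 PM = 7 h 35 min; less 45 min break → 6 h 50 min
Wed: 9:10 AM–7:19 PM = 10 h 9 min; less 45 min break → 9 h 24 min
Thu: 9:52 AM–7:15 PM = 9 h 23 min; less 45 min break → 8 h 38 min
Fri: 6:24 AM–5:49 PM = 11 h 25 min; less 45 min break → 10 h 40 min
Sat: 9:23 AM–8:19 PM = 10 h 56 min; less 45 min break → 10 h 11 min
Sun: 8:24 AM–4:23 PM = 7 h 59 min; less 45 min break → 7 h 14 min
Total worked: 52 h 57 min = 3177 min.
Regular 44 h 0 min = 2640 min at $16.50/h; overtime 8 h 57 min = 537 min at $24.75/h.
Pay = (2640 × $16.50 + 537 × $24.75) ÷ 60 = $947.51.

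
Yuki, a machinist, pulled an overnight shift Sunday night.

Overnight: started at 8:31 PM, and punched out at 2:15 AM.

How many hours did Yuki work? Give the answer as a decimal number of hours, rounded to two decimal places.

5.73 hours

Overnight: 8:31 PM → midnight = 3 h 29 min; midnight → 2:15 AM = 2 h 15 min; span 5 h 44 min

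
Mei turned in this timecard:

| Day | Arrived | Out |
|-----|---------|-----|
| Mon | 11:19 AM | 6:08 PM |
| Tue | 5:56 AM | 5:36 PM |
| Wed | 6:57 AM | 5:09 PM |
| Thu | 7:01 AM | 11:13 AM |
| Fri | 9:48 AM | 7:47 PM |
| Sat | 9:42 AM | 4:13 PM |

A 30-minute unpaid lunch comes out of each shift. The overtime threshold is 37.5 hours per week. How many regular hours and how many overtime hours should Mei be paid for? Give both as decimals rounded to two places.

Regular 37.50 hours, overtime 8.88 hours

Mon: 11:19 AM–6:08 PM = 6 h 49 min; less 30 min break → 6 h 19 min
Tue: 5:56 AM–5:36 PM = 11 h 40 min; less 30 min break → 11 h 10 min
Wed: 6:57 AM–5:09 PM = 10 h 12 min; less 30 min break → 9 h 42 min
Thu: 7:01 AM–11:13 AM = 4 h 12 min; less 30 min break → 3 h 42 min
Fri: 9:48 AM–7:47 PM = 9 h 59 min; less 30 min break → 9 h 29 min
Sat: 9:42 AM–4:13 PM = 6 h 31 min; less 30 min break → 6 h 1 min
Total worked: 46 h 23 min = 46.38 h.
Threshold 37.5 h → overtime 8 h 53 min, regular 37 h 30 min.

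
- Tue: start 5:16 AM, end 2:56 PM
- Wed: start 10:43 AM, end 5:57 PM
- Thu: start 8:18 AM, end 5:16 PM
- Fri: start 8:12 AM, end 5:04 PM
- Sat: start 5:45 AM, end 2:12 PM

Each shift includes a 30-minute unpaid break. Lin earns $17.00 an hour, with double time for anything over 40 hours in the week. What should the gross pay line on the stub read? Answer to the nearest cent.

$703.23

Tue: 5:16 AM–2:56 PM = 9 h 40 min; less 30 min break → 9 h 10 min
Wed: 10:43 AM–5:57 PM = 7 h 14 min; less 30 min break → 6 h 44 min
Thu: 8:18 AM–5:16 PM = 8 h 58 min; less 30 min break → 8 h 28 min
Fri: 8:12 AM–5:04 PM = 8 h 52 min; less 30 min break → 8 h 22 min
Sat: 5:45 AM–2:12 PM = 8 h 27 min; less 30 min break → 7 h 57 min
Total worked: 40 h 41 min = 2441 min.
Regular 40 h 0 min = 2400 min at $17.00/h; overtime 0 h 41 min = 41 min at $34.00/h.
Pay = (2400 × $17.00 + 41 × $34.00) ÷ 60 = $703.23.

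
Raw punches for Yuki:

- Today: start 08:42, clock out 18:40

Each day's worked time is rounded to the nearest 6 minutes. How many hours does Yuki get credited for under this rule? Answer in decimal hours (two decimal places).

Today: 08:42–18:40 = 9 h 58 min → rounds to 10 h 0 min

10.00 hours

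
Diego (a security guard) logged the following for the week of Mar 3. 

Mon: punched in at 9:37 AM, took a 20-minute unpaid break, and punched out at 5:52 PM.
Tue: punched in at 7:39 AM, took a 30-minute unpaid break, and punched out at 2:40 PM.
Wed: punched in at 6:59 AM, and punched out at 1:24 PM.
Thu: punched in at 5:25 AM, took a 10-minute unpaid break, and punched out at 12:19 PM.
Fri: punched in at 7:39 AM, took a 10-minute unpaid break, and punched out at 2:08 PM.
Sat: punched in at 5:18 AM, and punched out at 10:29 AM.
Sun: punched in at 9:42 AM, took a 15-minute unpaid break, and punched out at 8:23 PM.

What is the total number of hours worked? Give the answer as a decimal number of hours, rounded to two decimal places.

Mon: 9:37 AM–5:52 PM = 8 h 15 min; less 20 min break → 7 h 55 min
Tue: 7:39 AM–2:40 PM = 7 h 1 min; less 30 min break → 6 h 31 min
Wed: 6:59 AM–1:24 PM = 6 h 25 min
Thu: 5:25 AM–12:19 PM = 6 h 54 min; less 10 min break → 6 h 44 min
Fri: 7:39 AM–2:08 PM = 6 h 29 min; less 10 min break → 6 h 19 min
Sat: 5:18 AM–10:29 AM = 5 h 11 min
Sun: 9:42 AM–8:23 PM = 10 h 41 min; less 15 min break → 10 h 26 min
Total: 7 h 55 min + 6 h 31 min + 6 h 25 min + 6 h 44 min + 6 h 19 min + 5 h 11 min + 10 h 26 min = 49 h 31 min.

49.52 hours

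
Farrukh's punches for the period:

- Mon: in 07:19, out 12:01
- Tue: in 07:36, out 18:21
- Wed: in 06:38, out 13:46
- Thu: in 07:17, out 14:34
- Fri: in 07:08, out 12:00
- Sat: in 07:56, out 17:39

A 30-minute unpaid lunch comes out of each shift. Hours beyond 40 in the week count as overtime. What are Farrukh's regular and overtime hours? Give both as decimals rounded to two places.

Mon: 07:19–12:01 = 4 h 42 min; less 30 min break → 4 h 12 min
Tue: 07:36–18:21 = 10 h 45 min; less 30 min break → 10 h 15 min
Wed: 06:38–13:46 = 7 h 8 min; less 30 min break → 6 h 38 min
Thu: 07:17–14:34 = 7 h 17 min; less 30 min break → 6 h 47 min
Fri: 07:08–12:00 = 4 h 52 min; less 30 min break → 4 h 22 min
Sat: 07:56–17:39 = 9 h 43 min; less 30 min break → 9 h 13 min
Total worked: 41 h 27 min = 41.45 h.
Threshold 40 h → overtime 1 h 27 min, regular 40 h 0 min.

Regular 40.00 hours, overtime 1.45 hours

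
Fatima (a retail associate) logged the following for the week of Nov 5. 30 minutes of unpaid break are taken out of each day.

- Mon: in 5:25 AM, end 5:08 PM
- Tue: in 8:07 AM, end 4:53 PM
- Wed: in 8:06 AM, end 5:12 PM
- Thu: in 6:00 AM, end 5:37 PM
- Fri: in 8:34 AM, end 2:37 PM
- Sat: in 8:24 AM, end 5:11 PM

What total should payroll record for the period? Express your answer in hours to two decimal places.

53.03 hours

Mon: 5:25 AM–5:08 PM = 11 h 43 min; less 30 min break → 11 h 13 min
Tue: 8:07 AM–4:53 PM = 8 h 46 min; less 30 min break → 8 h 16 min
Wed: 8:06 AM–5:12 PM = 9 h 6 min; less 30 min break → 8 h 36 min
Thu: 6:00 AM–5:37 PM = 11 h 37 min; less 30 min break → 11 h 7 min
Fri: 8:34 AM–2:37 PM = 6 h 3 min; less 30 min break → 5 h 33 min
Sat: 8:24 AM–5:11 PM = 8 h 47 min; less 30 min break → 8 h 17 min
Total: 11 h 13 min + 8 h 16 min + 8 h 36 min + 11 h 7 min + 5 h 33 min + 8 h 17 min = 53 h 2 min.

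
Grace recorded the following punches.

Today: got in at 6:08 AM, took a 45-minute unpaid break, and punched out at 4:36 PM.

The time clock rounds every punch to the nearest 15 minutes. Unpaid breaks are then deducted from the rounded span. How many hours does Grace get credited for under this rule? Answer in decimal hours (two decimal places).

9.50 hours

Today: in 6:08 AM→6:15 AM, out 4:36 PM→4:30 PM; 10 h 15 min − 45 min = 9 h 30 min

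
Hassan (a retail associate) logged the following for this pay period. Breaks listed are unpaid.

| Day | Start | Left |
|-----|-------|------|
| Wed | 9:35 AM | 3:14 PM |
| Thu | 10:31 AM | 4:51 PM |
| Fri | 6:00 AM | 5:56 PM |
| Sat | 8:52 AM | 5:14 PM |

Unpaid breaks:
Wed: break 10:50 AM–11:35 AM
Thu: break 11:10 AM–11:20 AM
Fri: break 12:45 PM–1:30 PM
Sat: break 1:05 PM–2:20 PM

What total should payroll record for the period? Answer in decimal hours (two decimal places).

29.37 hours

Wed: 9:35 AM–3:14 PM = 5 h 39 min; less 45 min break → 4 h 54 min
Thu: 10:31 AM–4:51 PM = 6 h 20 min; less 10 min break → 6 h 10 min
Fri: 6:00 AM–5:56 PM = 11 h 56 min; less 45 min break → 11 h 11 min
Sat: 8:52 AM–5:14 PM = 8 h 22 min; less 75 min break → 7 h 7 min
Total: 4 h 54 min + 6 h 10 min + 11 h 11 min + 7 h 7 min = 29 h 22 min.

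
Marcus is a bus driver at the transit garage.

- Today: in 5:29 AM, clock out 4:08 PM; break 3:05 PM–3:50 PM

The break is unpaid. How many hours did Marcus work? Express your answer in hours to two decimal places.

Today: 5:29 AM–4:08 PM = 10 h 39 min; less 45 min break → 9 h 54 min

9.90 hours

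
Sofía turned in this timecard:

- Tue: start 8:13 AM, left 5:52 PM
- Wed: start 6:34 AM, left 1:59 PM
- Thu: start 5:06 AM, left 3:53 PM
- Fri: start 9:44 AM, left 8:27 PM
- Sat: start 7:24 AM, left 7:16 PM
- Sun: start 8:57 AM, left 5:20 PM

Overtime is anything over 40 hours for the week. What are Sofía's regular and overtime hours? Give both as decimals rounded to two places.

Regular 40.00 hours, overtime 18.82 hours

Tue: 8:13 AM–5:52 PM = 9 h 39 min
Wed: 6:34 AM–1:59 PM = 7 h 25 min
Thu: 5:06 AM–3:53 PM = 10 h 47 min
Fri: 9:44 AM–8:27 PM = 10 h 43 min
Sat: 7:24 AM–7:16 PM = 11 h 52 min
Sun: 8:57 AM–5:20 PM = 8 h 23 min
Total worked: 58 h 49 min = 58.82 h.
Threshold 40 h → overtime 18 h 49 min, regular 40 h 0 min.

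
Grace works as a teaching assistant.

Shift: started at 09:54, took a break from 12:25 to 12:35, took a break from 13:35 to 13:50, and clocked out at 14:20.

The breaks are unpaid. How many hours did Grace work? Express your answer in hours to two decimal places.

4.02 hours

Shift: 09:54–14:20 = 4 h 26 min; less 25 min break → 4 h 1 min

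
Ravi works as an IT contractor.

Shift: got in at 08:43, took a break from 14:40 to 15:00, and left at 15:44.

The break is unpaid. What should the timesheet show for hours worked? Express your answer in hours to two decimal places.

6.68 hours

Shift: 08:43–15:44 = 7 h 1 min; less 20 min break → 6 h 41 min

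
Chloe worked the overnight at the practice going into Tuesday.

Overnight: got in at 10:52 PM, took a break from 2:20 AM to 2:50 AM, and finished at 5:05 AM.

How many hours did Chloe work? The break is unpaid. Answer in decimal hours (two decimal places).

Overnight: 10:52 PM → midnight = 1 h 8 min; midnight → 5:05 AM = 5 h 5 min; span 6 h 13 min; less 30 min break → 5 h 43 min

5.72 hours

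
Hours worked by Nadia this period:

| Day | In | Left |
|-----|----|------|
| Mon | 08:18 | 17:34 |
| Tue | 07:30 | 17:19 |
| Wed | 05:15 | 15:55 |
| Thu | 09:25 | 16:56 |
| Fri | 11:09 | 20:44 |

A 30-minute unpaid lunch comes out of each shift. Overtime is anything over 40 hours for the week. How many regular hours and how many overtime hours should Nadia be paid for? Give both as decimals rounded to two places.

Regular 40.00 hours, overtime 4.35 hours

Mon: 08:18–17:34 = 9 h 16 min; less 30 min break → 8 h 46 min
Tue: 07:30–17:19 = 9 h 49 min; less 30 min break → 9 h 19 min
Wed: 05:15–15:55 = 10 h 40 min; less 30 min break → 10 h 10 min
Thu: 09:25–16:56 = 7 h 31 min; less 30 min break → 7 h 1 min
Fri: 11:09–20:44 = 9 h 35 min; less 30 min break → 9 h 5 min
Total worked: 44 h 21 min = 44.35 h.
Threshold 40 h → overtime 4 h 21 min, regular 40 h 0 min.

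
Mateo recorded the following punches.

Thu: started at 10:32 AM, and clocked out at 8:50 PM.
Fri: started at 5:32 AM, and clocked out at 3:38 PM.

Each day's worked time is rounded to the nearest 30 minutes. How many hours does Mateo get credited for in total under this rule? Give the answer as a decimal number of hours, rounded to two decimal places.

20.50 hours

Thu: 10:32 AM–8:50 PM = 10 h 18 min → rounds to 10 h 30 min
Fri: 5:32 AM–3:38 PM = 10 h 6 min → rounds to 10 h 0 min
Total credited: 20 h 30 min.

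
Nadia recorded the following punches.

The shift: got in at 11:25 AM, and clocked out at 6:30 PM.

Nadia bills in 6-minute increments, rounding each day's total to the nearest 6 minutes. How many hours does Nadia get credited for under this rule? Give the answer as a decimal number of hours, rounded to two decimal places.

The shift: 11:25 AM–6:30 PM = 7 h 5 min → rounds to 7 h 6 min

7.10 hours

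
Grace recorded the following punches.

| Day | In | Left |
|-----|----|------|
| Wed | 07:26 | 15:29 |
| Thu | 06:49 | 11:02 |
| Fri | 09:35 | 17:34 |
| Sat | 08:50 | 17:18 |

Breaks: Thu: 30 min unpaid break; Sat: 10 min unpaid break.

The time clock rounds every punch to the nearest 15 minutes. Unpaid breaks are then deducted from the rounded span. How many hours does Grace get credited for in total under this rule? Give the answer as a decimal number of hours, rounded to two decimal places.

Wed: in 07:26→07:30, out 15:29→15:30; 8 h 0 min
Thu: in 06:49→06:45, out 11:02→11:00; 4 h 15 min − 30 min = 3 h 45 min
Fri: in 09:35→09:30, out 17:34→17:30; 8 h 0 min
Sat: in 08:50→08:45, out 17:18→17:15; 8 h 30 min − 10 min = 8 h 20 min
Total credited: 28 h 5 min.

28.08 hours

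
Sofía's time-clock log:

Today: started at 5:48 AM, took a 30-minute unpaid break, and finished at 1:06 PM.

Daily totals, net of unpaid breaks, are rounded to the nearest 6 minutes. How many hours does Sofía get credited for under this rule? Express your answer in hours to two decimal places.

Today: 5:48 AM–1:06 PM = 7 h 18 min − 30 min = 6 h 48 min → rounds to 6 h 48 min

6.80 hours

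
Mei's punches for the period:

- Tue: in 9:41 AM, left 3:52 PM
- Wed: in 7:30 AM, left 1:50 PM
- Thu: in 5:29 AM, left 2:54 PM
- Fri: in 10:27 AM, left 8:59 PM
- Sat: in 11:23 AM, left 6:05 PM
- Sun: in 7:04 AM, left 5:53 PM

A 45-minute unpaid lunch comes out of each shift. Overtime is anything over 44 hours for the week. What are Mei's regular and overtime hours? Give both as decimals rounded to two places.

Regular 44.00 hours, overtime 1.48 hours

Tue: 9:41 AM–3:52 PM = 6 h 11 min; less 45 min break → 5 h 26 min
Wed: 7:30 AM–1:50 PM = 6 h 20 min; less 45 min break → 5 h 35 min
Thu: 5:29 AM–2:54 PM = 9 h 25 min; less 45 min break → 8 h 40 min
Fri: 10:27 AM–8:59 PM = 10 h 32 min; less 45 min break → 9 h 47 min
Sat: 11:23 AM–6:05 PM = 6 h 42 min; less 45 min break → 5 h 57 min
Sun: 7:04 AM–5:53 PM = 10 h 49 min; less 45 min break → 10 h 4 min
Total worked: 45 h 29 min = 45.48 h.
Threshold 44 h → overtime 1 h 29 min, regular 44 h 0 min.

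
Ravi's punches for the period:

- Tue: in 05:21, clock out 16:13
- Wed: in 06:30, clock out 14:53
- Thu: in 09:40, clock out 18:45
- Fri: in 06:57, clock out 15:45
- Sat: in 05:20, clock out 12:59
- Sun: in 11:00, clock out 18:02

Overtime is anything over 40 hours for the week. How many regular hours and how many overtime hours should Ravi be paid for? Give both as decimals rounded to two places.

Regular 40.00 hours, overtime 11.82 hours

Tue: 05:21–16:13 = 10 h 52 min
Wed: 06:30–14:53 = 8 h 23 min
Thu: 09:40–18:45 = 9 h 5 min
Fri: 06:57–15:45 = 8 h 48 min
Sat: 05:20–12:59 = 7 h 39 min
Sun: 11:00–18:02 = 7 h 2 min
Total worked: 51 h 49 min = 51.82 h.
Threshold 40 h → overtime 11 h 49 min, regular 40 h 0 min.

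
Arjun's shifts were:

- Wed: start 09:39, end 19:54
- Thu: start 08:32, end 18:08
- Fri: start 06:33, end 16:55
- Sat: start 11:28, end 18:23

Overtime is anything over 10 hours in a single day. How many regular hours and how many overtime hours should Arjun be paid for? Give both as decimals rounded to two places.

Regular 36.52 hours, overtime 0.62 hours

Wed: 09:39–19:54 = 10 h 15 min
Thu: 08:32–18:08 = 9 h 36 min
Fri: 06:33–16:55 = 10 h 22 min
Sat: 11:28–18:23 = 6 h 55 min
Wed reg 10 h 0 min / OT 0 h 15 min; Thu reg 9 h 36 min / OT 0 h 0 min; Fri reg 10 h 0 min / OT 0 h 22 min; Sat reg 6 h 55 min / OT 0 h 0 min.
Totals: regular 36 h 31 min, overtime 0 h 37 min.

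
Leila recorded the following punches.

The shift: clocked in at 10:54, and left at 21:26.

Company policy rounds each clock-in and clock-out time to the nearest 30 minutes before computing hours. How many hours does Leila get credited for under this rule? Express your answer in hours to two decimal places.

The shift: in 10:54→11:00, out 21:26→21:30; 10 h 30 min

10.50 hours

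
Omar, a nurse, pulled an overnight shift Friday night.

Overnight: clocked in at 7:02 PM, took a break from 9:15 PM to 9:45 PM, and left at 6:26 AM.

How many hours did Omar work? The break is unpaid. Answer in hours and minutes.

10 h 54 min

Overnight: 7:02 PM → midnight = 4 h 58 min; midnight → 6:26 AM = 6 h 26 min; span 11 h 24 min; less 30 min break → 10 h 54 min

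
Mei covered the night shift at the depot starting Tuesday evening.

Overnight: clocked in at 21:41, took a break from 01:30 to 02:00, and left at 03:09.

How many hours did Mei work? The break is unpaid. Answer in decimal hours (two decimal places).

Overnight: 21:41 → midnight = 2 h 19 min; midnight → 03:09 = 3 h 9 min; span 5 h 28 min; less 30 min break → 4 h 58 min

4.97 hours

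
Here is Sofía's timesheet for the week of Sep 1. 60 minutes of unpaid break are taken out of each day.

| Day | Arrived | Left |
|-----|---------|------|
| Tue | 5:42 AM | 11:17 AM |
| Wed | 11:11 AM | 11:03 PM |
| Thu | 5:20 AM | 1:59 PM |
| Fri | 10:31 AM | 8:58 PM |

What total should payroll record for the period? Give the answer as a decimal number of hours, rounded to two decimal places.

Tue: 5:42 AM–11:17 AM = 5 h 35 min; less 60 min break → 4 h 35 min
Wed: 11:11 AM–11:03 PM = 11 h 52 min; less 60 min break → 10 h 52 min
Thu: 5:20 AM–1:59 PM = 8 h 39 min; less 60 min break → 7 h 39 min
Fri: 10:31 AM–8:58 PM = 10 h 27 min; less 60 min break → 9 h 27 min
Total: 4 h 35 min + 10 h 52 min + 7 h 39 min + 9 h 27 min = 32 h 33 min.

32.55 hours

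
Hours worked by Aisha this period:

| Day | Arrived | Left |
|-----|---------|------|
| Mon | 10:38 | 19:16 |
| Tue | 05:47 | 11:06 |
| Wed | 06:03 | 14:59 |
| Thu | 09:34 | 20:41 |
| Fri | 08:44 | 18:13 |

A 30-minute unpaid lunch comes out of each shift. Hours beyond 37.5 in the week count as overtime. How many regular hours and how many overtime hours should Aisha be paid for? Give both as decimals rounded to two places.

Regular 37.50 hours, overtime 3.48 hours

Mon: 10:38–19:16 = 8 h 38 min; less 30 min break → 8 h 8 min
Tue: 05:47–11:06 = 5 h 19 min; less 30 min break → 4 h 49 min
Wed: 06:03–14:59 = 8 h 56 min; less 30 min break → 8 h 26 min
Thu: 09:34–20:41 = 11 h 7 min; less 30 min break → 10 h 37 min
Fri: 08:44–18:13 = 9 h 29 min; less 30 min break → 8 h 59 min
Total worked: 40 h 59 min = 40.98 h.
Threshold 37.5 h → overtime 3 h 29 min, regular 37 h 30 min.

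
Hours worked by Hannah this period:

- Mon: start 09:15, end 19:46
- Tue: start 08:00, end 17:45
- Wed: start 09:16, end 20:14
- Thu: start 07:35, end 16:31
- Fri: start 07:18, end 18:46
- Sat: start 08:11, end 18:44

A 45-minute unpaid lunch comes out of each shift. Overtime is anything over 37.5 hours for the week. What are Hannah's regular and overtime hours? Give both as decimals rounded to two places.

Regular 37.50 hours, overtime 20.18 hours

Mon: 09:15–19:46 = 10 h 31 min; less 45 min break → 9 h 46 min
Tue: 08:00–17:45 = 9 h 45 min; less 45 min break → 9 h 0 min
Wed: 09:16–20:14 = 10 h 58 min; less 45 min break → 10 h 13 min
Thu: 07:35–16:31 = 8 h 56 min; less 45 min break → 8 h 11 min
Fri: 07:18–18:46 = 11 h 28 min; less 45 min break → 10 h 43 min
Sat: 08:11–18:44 = 10 h 33 min; less 45 min break → 9 h 48 min
Total worked: 57 h 41 min = 57.68 h.
Threshold 37.5 h → overtime 20 h 11 min, regular 37 h 30 min.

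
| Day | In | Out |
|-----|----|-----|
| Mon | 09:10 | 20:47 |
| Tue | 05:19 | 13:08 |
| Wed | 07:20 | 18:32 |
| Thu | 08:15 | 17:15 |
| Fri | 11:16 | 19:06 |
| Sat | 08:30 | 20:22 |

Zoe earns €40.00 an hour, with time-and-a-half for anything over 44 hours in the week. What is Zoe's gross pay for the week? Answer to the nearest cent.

Mon: 09:10–20:47 = 11 h 37 min
Tue: 05:19–13:08 = 7 h 49 min
Wed: 07:20–18:32 = 11 h 12 min
Thu: 08:15–17:15 = 9 h 0 min
Fri: 11:16–19:06 = 7 h 50 min
Sat: 08:30–20:22 = 11 h 52 min
Total worked: 59 h 20 min = 3560 min.
Regular 44 h 0 min = 2640 min at €40.00/h; overtime 15 h 20 min = 920 min at €60.00/h.
Pay = (2640 × €40.00 + 920 × €60.00) ÷ 60 = €2680.00.

€2680.00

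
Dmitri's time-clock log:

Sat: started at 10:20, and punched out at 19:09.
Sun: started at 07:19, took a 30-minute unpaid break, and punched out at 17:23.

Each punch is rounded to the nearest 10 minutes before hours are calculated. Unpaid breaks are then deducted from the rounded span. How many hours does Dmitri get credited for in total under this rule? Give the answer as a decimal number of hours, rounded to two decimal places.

18.33 hours

Sat: in 10:20→10:20, out 19:09→19:10; 8 h 50 min
Sun: in 07:19→07:20, out 17:23→17:20; 10 h 0 min − 30 min = 9 h 30 min
Total credited: 18 h 20 min.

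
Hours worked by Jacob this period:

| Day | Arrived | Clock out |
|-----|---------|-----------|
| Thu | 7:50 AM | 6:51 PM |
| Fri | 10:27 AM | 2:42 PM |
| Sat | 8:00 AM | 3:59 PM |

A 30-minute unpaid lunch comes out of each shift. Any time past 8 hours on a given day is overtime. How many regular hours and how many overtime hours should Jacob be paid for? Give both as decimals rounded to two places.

Regular 19.23 hours, overtime 2.52 hours

Thu: 7:50 AM–6:51 PM = 11 h 1 min; less 30 min break → 10 h 31 min
Fri: 10:27 AM–2:42 PM = 4 h 15 min; less 30 min break → 3 h 45 min
Sat: 8:00 AM–3:59 PM = 7 h 59 min; less 30 min break → 7 h 29 min
Thu reg 8 h 0 min / OT 2 h 31 min; Fri reg 3 h 45 min / OT 0 h 0 min; Sat reg 7 h 29 min / OT 0 h 0 min.
Totals: regular 19 h 14 min, overtime 2 h 31 min.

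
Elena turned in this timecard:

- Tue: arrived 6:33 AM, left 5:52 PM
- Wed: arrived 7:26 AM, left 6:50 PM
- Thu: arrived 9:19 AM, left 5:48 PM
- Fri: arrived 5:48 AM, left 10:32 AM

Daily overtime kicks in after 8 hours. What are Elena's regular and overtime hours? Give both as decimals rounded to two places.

Regular 28.73 hours, overtime 7.20 hours

Tue: 6:33 AM–5:52 PM = 11 h 19 min
Wed: 7:26 AM–6:50 PM = 11 h 24 min
Thu: 9:19 AM–5:48 PM = 8 h 29 min
Fri: 5:48 AM–10:32 AM = 4 h 44 min
Tue reg 8 h 0 min / OT 3 h 19 min; Wed reg 8 h 0 min / OT 3 h 24 min; Thu reg 8 h 0 min / OT 0 h 29 min; Fri reg 4 h 44 min / OT 0 h 0 min.
Totals: regular 28 h 44 min, overtime 7 h 12 min.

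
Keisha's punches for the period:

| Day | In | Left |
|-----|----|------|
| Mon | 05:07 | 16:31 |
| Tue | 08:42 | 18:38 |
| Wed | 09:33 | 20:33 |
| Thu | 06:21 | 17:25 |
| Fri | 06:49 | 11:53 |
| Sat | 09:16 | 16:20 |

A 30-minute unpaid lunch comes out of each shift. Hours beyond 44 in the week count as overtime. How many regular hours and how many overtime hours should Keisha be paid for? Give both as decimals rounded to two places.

Regular 44.00 hours, overtime 8.53 hours

Mon: 05:07–16:31 = 11 h 24 min; less 30 min break → 10 h 54 min
Tue: 08:42–18:38 = 9 h 56 min; less 30 min break → 9 h 26 min
Wed: 09:33–20:33 = 11 h 0 min; less 30 min break → 10 h 30 min
Thu: 06:21–17:25 = 11 h 4 min; less 30 min break → 10 h 34 min
Fri: 06:49–11:53 = 5 h 4 min; less 30 min break → 4 h 34 min
Sat: 09:16–16:20 = 7 h 4 min; less 30 min break → 6 h 34 min
Total worked: 52 h 32 min = 52.53 h.
Threshold 44 h → overtime 8 h 32 min, regular 44 h 0 min.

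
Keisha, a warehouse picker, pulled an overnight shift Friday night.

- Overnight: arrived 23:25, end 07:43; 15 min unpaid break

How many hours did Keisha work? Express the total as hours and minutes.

Overnight: 23:25 → midnight = 0 h 35 min; midnight → 07:43 = 7 h 43 min; span 8 h 18 min; less 15 min break → 8 h 3 min

8 h 3 min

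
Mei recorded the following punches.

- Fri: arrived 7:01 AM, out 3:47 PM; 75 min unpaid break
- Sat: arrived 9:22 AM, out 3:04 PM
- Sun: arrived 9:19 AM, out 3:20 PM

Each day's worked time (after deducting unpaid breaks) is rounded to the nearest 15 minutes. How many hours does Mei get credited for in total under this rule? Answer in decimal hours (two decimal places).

Fri: 7:01 AM–3:47 PM = 8 h 46 min − 75 min = 7 h 31 min → rounds to 7 h 30 min
Sat: 9:22 AM–3:04 PM = 5 h 42 min → rounds to 5 h 45 min
Sun: 9:19 AM–3:20 PM = 6 h 1 min → rounds to 6 h 0 min
Total credited: 19 h 15 min.

19.25 hours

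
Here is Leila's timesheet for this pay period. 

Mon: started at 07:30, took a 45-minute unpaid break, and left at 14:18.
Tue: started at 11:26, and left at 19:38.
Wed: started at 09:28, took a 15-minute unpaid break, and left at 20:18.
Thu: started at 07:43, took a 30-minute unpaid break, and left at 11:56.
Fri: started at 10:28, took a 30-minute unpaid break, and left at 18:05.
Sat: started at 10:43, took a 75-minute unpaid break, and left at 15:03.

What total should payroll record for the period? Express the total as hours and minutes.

38 h 45 min

Mon: 07:30–14:18 = 6 h 48 min; less 45 min break → 6 h 3 min
Tue: 11:26–19:38 = 8 h 12 min
Wed: 09:28–20:18 = 10 h 50 min; less 15 min break → 10 h 35 min
Thu: 07:43–11:56 = 4 h 13 min; less 30 min break → 3 h 43 min
Fri: 10:28–18:05 = 7 h 37 min; less 30 min break → 7 h 7 min
Sat: 10:43–15:03 = 4 h 20 min; less 75 min break → 3 h 5 min
Total: 6 h 3 min + 8 h 12 min + 10 h 35 min + 3 h 43 min + 7 h 7 min + 3 h 5 min = 38 h 45 min.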